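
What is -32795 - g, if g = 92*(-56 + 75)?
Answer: -34543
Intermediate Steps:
g = 1748 (g = 92*19 = 1748)
-32795 - g = -32795 - 1*1748 = -32795 - 1748 = -34543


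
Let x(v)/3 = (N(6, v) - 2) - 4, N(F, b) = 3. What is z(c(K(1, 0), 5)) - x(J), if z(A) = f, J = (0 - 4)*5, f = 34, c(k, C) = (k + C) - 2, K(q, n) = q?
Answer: 43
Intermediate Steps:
c(k, C) = -2 + C + k (c(k, C) = (C + k) - 2 = -2 + C + k)
J = -20 (J = -4*5 = -20)
x(v) = -9 (x(v) = 3*((3 - 2) - 4) = 3*(1 - 4) = 3*(-3) = -9)
z(A) = 34
z(c(K(1, 0), 5)) - x(J) = 34 - 1*(-9) = 34 + 9 = 43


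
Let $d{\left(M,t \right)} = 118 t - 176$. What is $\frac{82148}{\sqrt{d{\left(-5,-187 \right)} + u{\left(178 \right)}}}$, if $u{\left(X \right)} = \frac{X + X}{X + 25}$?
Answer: $- \frac{41074 i \sqrt{916498310}}{2257385} \approx - 550.84 i$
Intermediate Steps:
$d{\left(M,t \right)} = -176 + 118 t$
$u{\left(X \right)} = \frac{2 X}{25 + X}$
$\frac{82148}{\sqrt{d{\left(-5,-187 \right)} + u{\left(178 \right)}}} = \frac{82148}{\sqrt{\left(-176 + 118 \left(-187\right)\right) + 2 \cdot 178 \frac{1}{25 + 178}}} = \frac{82148}{\sqrt{\left(-176 - 22066\right) + 2 \cdot 178 \cdot \frac{1}{203}}} = \frac{82148}{\sqrt{-22242 + 2 \cdot 178 \cdot \frac{1}{203}}} = \frac{82148}{\sqrt{-22242 + \frac{356}{203}}} = \frac{82148}{\sqrt{- \frac{4514770}{203}}} = \frac{82148}{\frac{1}{203} i \sqrt{916498310}} = 82148 \left(- \frac{i \sqrt{916498310}}{4514770}\right) = - \frac{41074 i \sqrt{916498310}}{2257385}$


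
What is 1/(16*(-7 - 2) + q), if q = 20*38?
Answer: 1/616 ≈ 0.0016234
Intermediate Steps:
q = 760
1/(16*(-7 - 2) + q) = 1/(16*(-7 - 2) + 760) = 1/(16*(-9) + 760) = 1/(-144 + 760) = 1/616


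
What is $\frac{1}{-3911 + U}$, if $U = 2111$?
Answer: $- \frac{1}{1800} \approx -0.00055556$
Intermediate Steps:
$\frac{1}{-3911 + U} = \frac{1}{-3911 + 2111} = \frac{1}{-1800} = - \frac{1}{1800}$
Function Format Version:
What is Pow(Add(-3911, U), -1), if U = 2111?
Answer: Rational(-1, 1800) ≈ -0.00055556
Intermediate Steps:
Pow(Add(-3911, U), -1) = Pow(Add(-3911, 2111), -1) = Pow(-1800, -1) = Rational(-1, 1800)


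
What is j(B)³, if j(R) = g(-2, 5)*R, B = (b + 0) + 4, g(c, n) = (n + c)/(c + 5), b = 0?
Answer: 64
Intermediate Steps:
g(c, n) = (c + n)/(5 + c)
B = 4 (B = (0 + 0) + 4 = 0 + 4 = 4)
j(R) = R (j(R) = ((-2 + 5)/(5 - 2))*R = (3/3)*R = ((⅓)*3)*R = 1*R = R)
j(B)³ = 4³ = 64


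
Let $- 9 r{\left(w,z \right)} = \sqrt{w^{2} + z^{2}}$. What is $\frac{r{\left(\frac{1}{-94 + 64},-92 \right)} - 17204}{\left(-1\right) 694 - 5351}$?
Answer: $\frac{17204}{6045} + \frac{\sqrt{7617601}}{1632150} \approx 2.8477$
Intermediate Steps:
$r{\left(w,z \right)} = - \frac{\sqrt{w^{2} + z^{2}}}{9}$
$\frac{r{\left(\frac{1}{-94 + 64},-92 \right)} - 17204}{\left(-1\right) 694 - 5351} = \frac{- \frac{\sqrt{\left(\frac{1}{-94 + 64}\right)^{2} + \left(-92\right)^{2}}}{9} - 17204}{\left(-1\right) 694 - 5351} = \frac{- \frac{\sqrt{\left(\frac{1}{-30}\right)^{2} + 8464}}{9} - 17204}{-694 - 5351} = \frac{- \frac{\sqrt{\left(- \frac{1}{30}\right)^{2} + 8464}}{9} - 17204}{-6045} = \left(- \frac{\sqrt{\frac{1}{900} + 8464}}{9} - 17204\right) \left(- \frac{1}{6045}\right) = \left(- \frac{\sqrt{\frac{7617601}{900}}}{9} - 17204\right) \left(- \frac{1}{6045}\right) = \left(- \frac{\frac{1}{30} \sqrt{7617601}}{9} - 17204\right) \left(- \frac{1}{6045}\right) = \left(- \frac{\sqrt{7617601}}{270} - 17204\right) \left(- \frac{1}{6045}\right) = \left(-17204 - \frac{\sqrt{7617601}}{270}\right) \left(- \frac{1}{6045}\right) = \frac{17204}{6045} + \frac{\sqrt{7617601}}{1632150}$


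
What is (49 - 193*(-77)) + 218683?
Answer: 233593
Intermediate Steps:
(49 - 193*(-77)) + 218683 = (49 + 14861) + 218683 = 14910 + 218683 = 233593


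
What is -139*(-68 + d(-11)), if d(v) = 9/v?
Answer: 105223/11 ≈ 9565.7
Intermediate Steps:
-139*(-68 + d(-11)) = -139*(-68 + 9/(-11)) = -139*(-68 + 9*(-1/11)) = -139*(-68 - 9/11) = -139*(-757/11) = 105223/11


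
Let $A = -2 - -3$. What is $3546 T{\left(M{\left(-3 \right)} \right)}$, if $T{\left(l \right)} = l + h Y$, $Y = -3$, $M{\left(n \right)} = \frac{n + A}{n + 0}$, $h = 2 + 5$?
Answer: $-72102$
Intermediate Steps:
$A = 1$ ($A = -2 + 3 = 1$)
$h = 7$
$M{\left(n \right)} = \frac{1 + n}{n}$ ($M{\left(n \right)} = \frac{n + 1}{n + 0} = \frac{1 + n}{n}$)
$T{\left(l \right)} = -21 + l$ ($T{\left(l \right)} = l + 7 \left(-3\right) = l - 21 = -21 + l$)
$3546 T{\left(M{\left(-3 \right)} \right)} = 3546 \left(-21 + \frac{1 - 3}{-3}\right) = 3546 \left(-21 - - \frac{2}{3}\right) = 3546 \left(-21 + \frac{2}{3}\right) = 3546 \left(- \frac{61}{3}\right) = -72102$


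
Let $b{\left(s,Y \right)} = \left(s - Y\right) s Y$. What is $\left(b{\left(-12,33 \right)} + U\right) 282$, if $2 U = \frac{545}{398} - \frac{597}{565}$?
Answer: $\frac{1130035633779}{224870} \approx 5.0253 \cdot 10^{6}$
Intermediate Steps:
$b{\left(s,Y \right)} = Y s \left(s - Y\right)$ ($b{\left(s,Y \right)} = s \left(s - Y\right) Y = Y s \left(s - Y\right)$)
$U = \frac{70319}{449740}$ ($U = \frac{\frac{545}{398} - \frac{597}{565}}{2} = \frac{1}{2} \cdot \frac{70319}{224870} = \frac{70319}{449740} \approx 0.15635$)
$\left(b{\left(-12,33 \right)} + U\right) 282 = \left(33 \left(-12\right) \left(-12 - 33\right) + \frac{70319}{449740}\right) 282 = \left(33 \left(-12\right) \left(-45\right) + \frac{70319}{449740}\right) 282 = \left(17820 + \frac{70319}{449740}\right) 282 = \frac{8014437119}{449740} \cdot 282 = \frac{1130035633779}{224870}$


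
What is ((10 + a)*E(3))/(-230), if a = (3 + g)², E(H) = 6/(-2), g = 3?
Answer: ⅗ ≈ 0.60000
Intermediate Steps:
E(H) = -3 (E(H) = 6*(-½) = -3)
a = 36 (a = (3 + 3)² = 6² = 36)
((10 + a)*E(3))/(-230) = ((10 + 36)*(-3))/(-230) = (46*(-3))*(-1/230) = -138*(-1/230) = ⅗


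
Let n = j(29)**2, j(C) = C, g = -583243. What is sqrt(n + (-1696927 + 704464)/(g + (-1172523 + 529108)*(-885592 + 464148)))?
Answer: sqrt(61838114498730706023219178)/271162808017 ≈ 29.000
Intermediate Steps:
n = 841 (n = 29**2 = 841)
sqrt(n + (-1696927 + 704464)/(g + (-1172523 + 529108)*(-885592 + 464148))) = sqrt(841 + (-1696927 + 704464)/(-583243 + (-1172523 + 529108)*(-885592 + 464148))) = sqrt(841 - 992463/(-583243 - 643415*(-421444))) = sqrt(841 - 992463/(-583243 + 271163391260)) = sqrt(841 - 992463/271162808017) = sqrt(228047920549834/271162808017) = sqrt(61838114498730706023219178)/271162808017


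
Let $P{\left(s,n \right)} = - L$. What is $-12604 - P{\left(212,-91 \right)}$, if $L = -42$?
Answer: $-12646$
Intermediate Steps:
$P{\left(s,n \right)} = 42$ ($P{\left(s,n \right)} = \left(-1\right) \left(-42\right) = 42$)
$-12604 - P{\left(212,-91 \right)} = -12604 - 42 = -12646$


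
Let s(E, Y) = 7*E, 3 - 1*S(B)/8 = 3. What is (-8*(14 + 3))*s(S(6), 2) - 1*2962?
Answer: -2962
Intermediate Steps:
S(B) = 0 (S(B) = 24 - 8*3 = 24 - 24 = 0)
(-8*(14 + 3))*s(S(6), 2) - 1*2962 = (-8*(14 + 3))*(7*0) - 1*2962 = -8*17*0 - 2962 = -136*0 - 2962 = 0 - 2962 = -2962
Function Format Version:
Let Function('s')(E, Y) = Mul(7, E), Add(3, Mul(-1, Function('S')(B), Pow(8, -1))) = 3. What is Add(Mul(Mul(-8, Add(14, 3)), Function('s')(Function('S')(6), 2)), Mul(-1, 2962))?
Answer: -2962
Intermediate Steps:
Function('S')(B) = 0 (Function('S')(B) = Add(24, Mul(-8, 3)) = Add(24, -24) = 0)
Add(Mul(Mul(-8, Add(14, 3)), Function('s')(Function('S')(6), 2)), Mul(-1, 2962)) = Add(Mul(Mul(-8, Add(14, 3)), Mul(7, 0)), Mul(-1, 2962)) = Add(Mul(Mul(-8, 17), 0), -2962) = Add(Mul(-136, 0), -2962) = Add(0, -2962) = -2962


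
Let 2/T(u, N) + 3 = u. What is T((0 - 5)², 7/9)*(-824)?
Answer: -824/11 ≈ -74.909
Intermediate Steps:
T(u, N) = 2/(-3 + u)
T((0 - 5)², 7/9)*(-824) = (2/(-3 + (0 - 5)²))*(-824) = (2/(-3 + (-5)²))*(-824) = (2/(-3 + 25))*(-824) = (2/22)*(-824) = (2*(1/22))*(-824) = (1/11)*(-824) = -824/11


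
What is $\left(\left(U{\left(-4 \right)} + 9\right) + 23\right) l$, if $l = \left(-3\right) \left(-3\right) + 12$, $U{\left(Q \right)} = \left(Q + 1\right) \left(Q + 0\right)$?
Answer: $924$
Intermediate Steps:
$U{\left(Q \right)} = Q \left(1 + Q\right)$ ($U{\left(Q \right)} = \left(1 + Q\right) Q = Q \left(1 + Q\right)$)
$l = 21$ ($l = 9 + 12 = 21$)
$\left(\left(U{\left(-4 \right)} + 9\right) + 23\right) l = \left(\left(- 4 \left(1 - 4\right) + 9\right) + 23\right) 21 = \left(\left(\left(-4\right) \left(-3\right) + 9\right) + 23\right) 21 = \left(\left(12 + 9\right) + 23\right) 21 = \left(21 + 23\right) 21 = 44 \cdot 21 = 924$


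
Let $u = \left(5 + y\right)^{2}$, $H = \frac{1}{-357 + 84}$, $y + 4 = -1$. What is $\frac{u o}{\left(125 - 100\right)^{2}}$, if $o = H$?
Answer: $0$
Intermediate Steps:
$y = -5$ ($y = -4 - 1 = -5$)
$H = - \frac{1}{273}$ ($H = \frac{1}{-273} = - \frac{1}{273} \approx -0.003663$)
$o = - \frac{1}{273} \approx -0.003663$
$u = 0$ ($u = \left(5 - 5\right)^{2} = 0^{2} = 0$)
$\frac{u o}{\left(125 - 100\right)^{2}} = \frac{0 \left(- \frac{1}{273}\right)}{\left(125 - 100\right)^{2}} = \frac{0}{25^{2}} = \frac{0}{625} = 0 \cdot \frac{1}{625} = 0$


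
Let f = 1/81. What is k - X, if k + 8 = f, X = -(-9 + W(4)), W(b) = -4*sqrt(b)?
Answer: -2024/81 ≈ -24.988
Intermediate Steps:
f = 1/81 ≈ 0.012346
X = 17 (X = -(-9 - 4*sqrt(4)) = -(-9 - 4*2) = -(-9 - 8) = -1*(-17) = 17)
k = -647/81 (k = -8 + 1/81 = -647/81 ≈ -7.9877)
k - X = -647/81 - 1*17 = -647/81 - 17 = -2024/81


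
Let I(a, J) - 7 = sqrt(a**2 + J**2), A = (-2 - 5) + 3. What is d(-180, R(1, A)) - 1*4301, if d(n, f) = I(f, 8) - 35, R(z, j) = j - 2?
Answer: -4319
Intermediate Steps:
A = -4 (A = -7 + 3 = -4)
R(z, j) = -2 + j
I(a, J) = 7 + sqrt(J**2 + a**2) (I(a, J) = 7 + sqrt(a**2 + J**2) = 7 + sqrt(J**2 + a**2))
d(n, f) = -28 + sqrt(64 + f**2) (d(n, f) = (7 + sqrt(8**2 + f**2)) - 35 = (7 + sqrt(64 + f**2)) - 35 = -28 + sqrt(64 + f**2))
d(-180, R(1, A)) - 1*4301 = (-28 + sqrt(64 + (-2 - 4)**2)) - 1*4301 = (-28 + sqrt(64 + (-6)**2)) - 4301 = (-28 + sqrt(64 + 36)) - 4301 = (-28 + sqrt(100)) - 4301 = (-28 + 10) - 4301 = -18 - 4301 = -4319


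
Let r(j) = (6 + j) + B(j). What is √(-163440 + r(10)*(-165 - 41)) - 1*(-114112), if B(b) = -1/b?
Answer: 114112 + I*√4167885/5 ≈ 1.1411e+5 + 408.31*I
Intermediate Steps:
r(j) = 6 + j - 1/j (r(j) = (6 + j) - 1/j = 6 + j - 1/j)
√(-163440 + r(10)*(-165 - 41)) - 1*(-114112) = √(-163440 + (6 + 10 - 1/10)*(-165 - 41)) - 1*(-114112) = √(-163440 + (6 + 10 - 1*⅒)*(-206)) + 114112 = √(-163440 + (6 + 10 - ⅒)*(-206)) + 114112 = √(-163440 + (159/10)*(-206)) + 114112 = √(-163440 - 16377/5) + 114112 = √(-833577/5) + 114112 = I*√4167885/5 + 114112 = 114112 + I*√4167885/5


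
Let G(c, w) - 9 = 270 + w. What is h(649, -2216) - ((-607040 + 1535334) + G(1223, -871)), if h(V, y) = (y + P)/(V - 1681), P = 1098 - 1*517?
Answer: -319128943/344 ≈ -9.2770e+5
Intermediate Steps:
P = 581 (P = 1098 - 517 = 581)
G(c, w) = 279 + w (G(c, w) = 9 + (270 + w) = 279 + w)
h(V, y) = (581 + y)/(-1681 + V) (h(V, y) = (y + 581)/(V - 1681) = (581 + y)/(-1681 + V))
h(649, -2216) - ((-607040 + 1535334) + G(1223, -871)) = (581 - 2216)/(-1681 + 649) - ((-607040 + 1535334) + (279 - 871)) = -1635/(-1032) - (928294 - 592) = -1/1032*(-1635) - 1*927702 = 545/344 - 927702 = -319128943/344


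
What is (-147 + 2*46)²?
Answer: 3025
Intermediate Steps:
(-147 + 2*46)² = (-147 + 92)² = (-55)² = 3025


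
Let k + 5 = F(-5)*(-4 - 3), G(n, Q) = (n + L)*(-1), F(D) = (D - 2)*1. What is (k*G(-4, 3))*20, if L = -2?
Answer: 5280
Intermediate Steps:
F(D) = -2 + D (F(D) = (-2 + D)*1 = -2 + D)
G(n, Q) = 2 - n (G(n, Q) = (n - 2)*(-1) = (-2 + n)*(-1) = 2 - n)
k = 44 (k = -5 + (-2 - 5)*(-4 - 3) = -5 - 7*(-7) = -5 + 49 = 44)
(k*G(-4, 3))*20 = (44*(2 - 1*(-4)))*20 = (44*(2 + 4))*20 = (44*6)*20 = 264*20 = 5280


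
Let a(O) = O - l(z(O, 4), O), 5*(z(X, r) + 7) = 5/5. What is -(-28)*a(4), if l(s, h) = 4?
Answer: 0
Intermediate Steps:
z(X, r) = -34/5 (z(X, r) = -7 + (5/5)/5 = -7 + (5*(⅕))/5 = -7 + (⅕)*1 = -7 + ⅕ = -34/5)
a(O) = -4 + O (a(O) = O - 1*4 = O - 4 = -4 + O)
-(-28)*a(4) = -(-28)*(-4 + 4) = -(-28)*0 = -2*0 = 0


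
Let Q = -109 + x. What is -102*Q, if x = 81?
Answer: 2856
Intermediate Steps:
Q = -28 (Q = -109 + 81 = -28)
-102*Q = -102*(-28) = 2856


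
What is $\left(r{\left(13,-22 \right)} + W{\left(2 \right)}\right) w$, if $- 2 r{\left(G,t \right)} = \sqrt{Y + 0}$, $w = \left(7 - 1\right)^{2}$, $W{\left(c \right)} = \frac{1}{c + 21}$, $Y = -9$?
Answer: $\frac{36}{23} - 54 i \approx 1.5652 - 54.0 i$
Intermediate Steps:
$W{\left(c \right)} = \frac{1}{21 + c}$
$w = 36$ ($w = 6^{2} = 36$)
$r{\left(G,t \right)} = - \frac{3 i}{2}$ ($r{\left(G,t \right)} = - \frac{\sqrt{-9 + 0}}{2} = - \frac{\sqrt{-9}}{2} = - \frac{3 i}{2}$)
$\left(r{\left(13,-22 \right)} + W{\left(2 \right)}\right) w = \left(- \frac{3 i}{2} + \frac{1}{21 + 2}\right) 36 = \left(- \frac{3 i}{2} + \frac{1}{23}\right) 36 = \left(\frac{1}{23} - \frac{3 i}{2}\right) 36 = \frac{36}{23} - 54 i$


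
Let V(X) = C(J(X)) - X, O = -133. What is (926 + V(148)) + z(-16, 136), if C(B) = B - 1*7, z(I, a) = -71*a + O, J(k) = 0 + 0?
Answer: -9018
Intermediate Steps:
J(k) = 0
z(I, a) = -133 - 71*a (z(I, a) = -71*a - 133 = -133 - 71*a)
C(B) = -7 + B (C(B) = B - 7 = -7 + B)
V(X) = -7 - X (V(X) = (-7 + 0) - X = -7 - X)
(926 + V(148)) + z(-16, 136) = (926 + (-7 - 1*148)) + (-133 - 71*136) = (926 + (-7 - 148)) + (-133 - 9656) = (926 - 155) - 9789 = 771 - 9789 = -9018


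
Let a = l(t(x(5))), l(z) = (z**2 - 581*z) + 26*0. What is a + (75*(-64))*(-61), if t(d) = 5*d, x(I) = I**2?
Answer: 235800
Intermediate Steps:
l(z) = z**2 - 581*z (l(z) = (z**2 - 581*z) + 0 = z**2 - 581*z)
a = -57000 (a = (5*5**2)*(-581 + 5*5**2) = (5*25)*(-581 + 5*25) = 125*(-581 + 125) = 125*(-456) = -57000)
a + (75*(-64))*(-61) = -57000 + (75*(-64))*(-61) = -57000 - 4800*(-61) = -57000 + 292800 = 235800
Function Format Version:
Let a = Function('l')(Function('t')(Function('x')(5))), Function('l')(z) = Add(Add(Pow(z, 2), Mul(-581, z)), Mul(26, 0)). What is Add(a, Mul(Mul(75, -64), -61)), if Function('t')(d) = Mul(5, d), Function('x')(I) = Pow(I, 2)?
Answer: 235800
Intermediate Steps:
Function('l')(z) = Add(Pow(z, 2), Mul(-581, z)) (Function('l')(z) = Add(Add(Pow(z, 2), Mul(-581, z)), 0) = Add(Pow(z, 2), Mul(-581, z)))
a = -57000 (a = Mul(Mul(5, Pow(5, 2)), Add(-581, Mul(5, Pow(5, 2)))) = Mul(Mul(5, 25), Add(-581, Mul(5, 25))) = Mul(125, Add(-581, 125)) = Mul(125, -456) = -57000)
Add(a, Mul(Mul(75, -64), -61)) = Add(-57000, Mul(Mul(75, -64), -61)) = Add(-57000, Mul(-4800, -61)) = Add(-57000, 292800) = 235800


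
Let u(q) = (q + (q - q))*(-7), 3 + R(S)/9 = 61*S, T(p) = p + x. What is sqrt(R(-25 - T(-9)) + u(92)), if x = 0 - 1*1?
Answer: I*sqrt(8906) ≈ 94.372*I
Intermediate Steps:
x = -1 (x = 0 - 1 = -1)
T(p) = -1 + p (T(p) = p - 1 = -1 + p)
R(S) = -27 + 549*S (R(S) = -27 + 9*(61*S) = -27 + 549*S)
u(q) = -7*q (u(q) = (q + 0)*(-7) = q*(-7) = -7*q)
sqrt(R(-25 - T(-9)) + u(92)) = sqrt((-27 + 549*(-25 - (-1 - 9))) - 7*92) = sqrt((-27 + 549*(-25 - 1*(-10))) - 644) = sqrt((-27 + 549*(-25 + 10)) - 644) = sqrt((-27 + 549*(-15)) - 644) = sqrt((-27 - 8235) - 644) = sqrt(-8262 - 644) = sqrt(-8906) = I*sqrt(8906)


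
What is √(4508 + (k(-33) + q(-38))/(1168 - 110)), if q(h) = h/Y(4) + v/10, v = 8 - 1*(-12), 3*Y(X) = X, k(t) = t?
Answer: √9538809/46 ≈ 67.141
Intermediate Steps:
Y(X) = X/3
v = 20 (v = 8 + 12 = 20)
q(h) = 2 + 3*h/4 (q(h) = h/(((⅓)*4)) + 20/10 = h/(4/3) + 20*(⅒) = h*(¾) + 2 = 3*h/4 + 2 = 2 + 3*h/4)
√(4508 + (k(-33) + q(-38))/(1168 - 110)) = √(4508 + (-33 + (2 + (¾)*(-38)))/(1168 - 110)) = √(4508 + (-33 + (2 - 57/2))/1058) = √(4508 + (-33 - 53/2)*(1/1058)) = √(4508 - 119/2*1/1058) = √(4508 - 119/2116) = √(9538809/2116) = √9538809/46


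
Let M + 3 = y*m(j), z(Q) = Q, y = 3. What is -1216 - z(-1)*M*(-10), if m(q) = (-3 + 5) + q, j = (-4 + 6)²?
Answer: -1366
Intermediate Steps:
j = 4 (j = 2² = 4)
m(q) = 2 + q
M = 15 (M = -3 + 3*(2 + 4) = -3 + 3*6 = -3 + 18 = 15)
-1216 - z(-1)*M*(-10) = -1216 - (-1*15)*(-10) = -1216 - (-15)*(-10) = -1216 - 1*150 = -1216 - 150 = -1366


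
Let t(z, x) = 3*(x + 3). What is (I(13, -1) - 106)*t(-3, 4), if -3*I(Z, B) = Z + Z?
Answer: -2408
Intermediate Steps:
I(Z, B) = -2*Z/3 (I(Z, B) = -(Z + Z)/3 = -2*Z/3)
t(z, x) = 9 + 3*x (t(z, x) = 3*(3 + x) = 9 + 3*x)
(I(13, -1) - 106)*t(-3, 4) = (-⅔*13 - 106)*(9 + 3*4) = (-26/3 - 106)*(9 + 12) = -344/3*21 = -2408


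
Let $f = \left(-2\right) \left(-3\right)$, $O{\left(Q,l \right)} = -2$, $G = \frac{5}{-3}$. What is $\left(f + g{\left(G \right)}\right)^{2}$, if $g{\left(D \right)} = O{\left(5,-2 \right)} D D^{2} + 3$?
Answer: $\frac{243049}{729} \approx 333.4$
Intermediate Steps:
$G = - \frac{5}{3}$ ($G = 5 \left(- \frac{1}{3}\right) = - \frac{5}{3} \approx -1.6667$)
$g{\left(D \right)} = 3 - 2 D^{3}$ ($g{\left(D \right)} = - 2 D D^{2} + 3 = - 2 D^{3} + 3 = 3 - 2 D^{3}$)
$f = 6$
$\left(f + g{\left(G \right)}\right)^{2} = \left(6 - \left(-3 + 2 \left(- \frac{5}{3}\right)^{3}\right)\right)^{2} = \left(6 + \left(3 - - \frac{250}{27}\right)\right)^{2} = \left(6 + \left(3 + \frac{250}{27}\right)\right)^{2} = \left(6 + \frac{331}{27}\right)^{2} = \left(\frac{493}{27}\right)^{2} = \frac{243049}{729}$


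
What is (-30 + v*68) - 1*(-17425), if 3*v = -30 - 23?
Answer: 48581/3 ≈ 16194.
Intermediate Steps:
v = -53/3 (v = (-30 - 23)/3 = (⅓)*(-53) = -53/3 ≈ -17.667)
(-30 + v*68) - 1*(-17425) = (-30 - 53/3*68) - 1*(-17425) = (-30 - 3604/3) + 17425 = -3694/3 + 17425 = 48581/3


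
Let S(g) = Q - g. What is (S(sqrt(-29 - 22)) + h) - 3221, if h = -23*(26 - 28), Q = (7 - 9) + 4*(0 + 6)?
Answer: -3153 - I*sqrt(51) ≈ -3153.0 - 7.1414*I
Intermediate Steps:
Q = 22 (Q = -2 + 4*6 = -2 + 24 = 22)
S(g) = 22 - g
h = 46 (h = -23*(-2) = 46)
(S(sqrt(-29 - 22)) + h) - 3221 = ((22 - sqrt(-29 - 22)) + 46) - 3221 = ((22 - sqrt(-51)) + 46) - 3221 = ((22 - I*sqrt(51)) + 46) - 3221 = (68 - I*sqrt(51)) - 3221 = -3153 - I*sqrt(51)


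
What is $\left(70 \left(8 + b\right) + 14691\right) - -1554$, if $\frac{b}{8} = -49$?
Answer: $-10635$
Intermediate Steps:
$b = -392$ ($b = 8 \left(-49\right) = -392$)
$\left(70 \left(8 + b\right) + 14691\right) - -1554 = \left(70 \left(8 - 392\right) + 14691\right) - -1554 = \left(70 \left(-384\right) + 14691\right) + 1554 = \left(-26880 + 14691\right) + 1554 = -12189 + 1554 = -10635$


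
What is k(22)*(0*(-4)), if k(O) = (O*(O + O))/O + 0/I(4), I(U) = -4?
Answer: 0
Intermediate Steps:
k(O) = 2*O (k(O) = (O*(O + O))/O + 0/(-4) = (O*(2*O))/O + 0*(-1/4) = (2*O**2)/O + 0 = 2*O + 0 = 2*O)
k(22)*(0*(-4)) = (2*22)*(0*(-4)) = 44*0 = 0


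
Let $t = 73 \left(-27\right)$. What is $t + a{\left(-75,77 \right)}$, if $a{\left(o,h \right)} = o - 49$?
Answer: $-2095$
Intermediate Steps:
$a{\left(o,h \right)} = -49 + o$
$t = -1971$
$t + a{\left(-75,77 \right)} = -1971 - 124 = -2095$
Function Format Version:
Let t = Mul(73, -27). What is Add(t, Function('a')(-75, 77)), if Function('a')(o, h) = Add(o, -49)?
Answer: -2095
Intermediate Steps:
Function('a')(o, h) = Add(-49, o)
t = -1971
Add(t, Function('a')(-75, 77)) = Add(-1971, Add(-49, -75)) = Add(-1971, -124) = -2095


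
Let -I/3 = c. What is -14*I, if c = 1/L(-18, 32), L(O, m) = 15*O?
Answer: -7/45 ≈ -0.15556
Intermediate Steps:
c = -1/270 (c = 1/(15*(-18)) = 1/(-270) = -1/270 ≈ -0.0037037)
I = 1/90 (I = -3*(-1/270) = 1/90 ≈ 0.011111)
-14*I = -14*1/90 = -7/45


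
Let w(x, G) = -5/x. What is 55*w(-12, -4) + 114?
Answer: 1643/12 ≈ 136.92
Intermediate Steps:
55*w(-12, -4) + 114 = 55*(-5/(-12)) + 114 = 55*(-5*(-1/12)) + 114 = 55*(5/12) + 114 = 275/12 + 114 = 1643/12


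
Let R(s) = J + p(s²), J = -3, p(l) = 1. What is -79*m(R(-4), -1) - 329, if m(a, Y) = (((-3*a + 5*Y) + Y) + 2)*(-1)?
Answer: -171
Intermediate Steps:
R(s) = -2 (R(s) = -3 + 1 = -2)
m(a, Y) = -2 - 6*Y + 3*a (m(a, Y) = ((-3*a + 6*Y) + 2)*(-1) = (2 - 3*a + 6*Y)*(-1) = -2 - 6*Y + 3*a)
-79*m(R(-4), -1) - 329 = -79*(-2 - 6*(-1) + 3*(-2)) - 329 = -79*(-2 + 6 - 6) - 329 = -79*(-2) - 329 = 158 - 329 = -171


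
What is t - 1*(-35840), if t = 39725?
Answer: 75565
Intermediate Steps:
t - 1*(-35840) = 39725 - 1*(-35840) = 39725 + 35840 = 75565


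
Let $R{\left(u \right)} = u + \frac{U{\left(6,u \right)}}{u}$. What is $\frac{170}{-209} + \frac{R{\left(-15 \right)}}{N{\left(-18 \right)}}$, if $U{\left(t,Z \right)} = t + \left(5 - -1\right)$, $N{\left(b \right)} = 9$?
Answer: $- \frac{24161}{9405} \approx -2.569$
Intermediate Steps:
$U{\left(t,Z \right)} = 6 + t$ ($U{\left(t,Z \right)} = t + \left(5 + 1\right) = t + 6 = 6 + t$)
$R{\left(u \right)} = u + \frac{12}{u}$ ($R{\left(u \right)} = u + \frac{6 + 6}{u} = u + \frac{12}{u}$)
$\frac{170}{-209} + \frac{R{\left(-15 \right)}}{N{\left(-18 \right)}} = \frac{170}{-209} + \frac{-15 + \frac{12}{-15}}{9} = 170 \left(- \frac{1}{209}\right) + \left(-15 + 12 \left(- \frac{1}{15}\right)\right) \frac{1}{9} = - \frac{170}{209} + \left(-15 - \frac{4}{5}\right) \frac{1}{9} = - \frac{170}{209} - \frac{79}{45} = - \frac{24161}{9405}$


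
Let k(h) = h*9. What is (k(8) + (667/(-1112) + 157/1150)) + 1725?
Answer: 1148705567/639400 ≈ 1796.5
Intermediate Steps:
k(h) = 9*h
(k(8) + (667/(-1112) + 157/1150)) + 1725 = (9*8 + (667/(-1112) + 157/1150)) + 1725 = (72 + (667*(-1/1112) + 157*(1/1150))) + 1725 = (72 + (-667/1112 + 157/1150)) + 1725 = (72 - 296233/639400) + 1725 = 45740567/639400 + 1725 = 1148705567/639400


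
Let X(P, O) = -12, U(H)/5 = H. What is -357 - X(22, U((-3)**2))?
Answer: -345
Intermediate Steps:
U(H) = 5*H
-357 - X(22, U((-3)**2)) = -357 - 1*(-12) = -357 + 12 = -345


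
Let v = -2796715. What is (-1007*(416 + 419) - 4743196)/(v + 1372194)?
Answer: 5584041/1424521 ≈ 3.9199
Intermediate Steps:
(-1007*(416 + 419) - 4743196)/(v + 1372194) = (-1007*(416 + 419) - 4743196)/(-2796715 + 1372194) = (-1007*835 - 4743196)/(-1424521) = (-840845 - 4743196)*(-1/1424521) = -5584041*(-1/1424521) = 5584041/1424521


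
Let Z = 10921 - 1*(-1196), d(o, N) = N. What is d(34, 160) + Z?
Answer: 12277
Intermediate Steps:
Z = 12117 (Z = 10921 + 1196 = 12117)
d(34, 160) + Z = 160 + 12117 = 12277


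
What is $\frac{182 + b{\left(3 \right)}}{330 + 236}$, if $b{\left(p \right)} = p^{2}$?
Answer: $\frac{191}{566} \approx 0.33746$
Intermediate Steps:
$\frac{182 + b{\left(3 \right)}}{330 + 236} = \frac{182 + 3^{2}}{330 + 236} = \frac{182 + 9}{566} = 191 \cdot \frac{1}{566} = \frac{191}{566}$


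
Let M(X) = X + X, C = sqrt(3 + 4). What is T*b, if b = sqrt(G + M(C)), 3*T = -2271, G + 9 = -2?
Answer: -757*I*sqrt(11 - 2*sqrt(7)) ≈ -1808.7*I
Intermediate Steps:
G = -11 (G = -9 - 2 = -11)
T = -757 (T = (1/3)*(-2271) = -757)
C = sqrt(7) ≈ 2.6458
M(X) = 2*X
b = sqrt(-11 + 2*sqrt(7)) ≈ 2.3892*I
T*b = -757*sqrt(-11 + 2*sqrt(7))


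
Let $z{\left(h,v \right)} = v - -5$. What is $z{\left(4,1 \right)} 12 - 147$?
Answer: $-75$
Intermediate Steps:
$z{\left(h,v \right)} = 5 + v$ ($z{\left(h,v \right)} = v + 5 = 5 + v$)
$z{\left(4,1 \right)} 12 - 147 = \left(5 + 1\right) 12 - 147 = 6 \cdot 12 - 147 = 72 - 147 = -75$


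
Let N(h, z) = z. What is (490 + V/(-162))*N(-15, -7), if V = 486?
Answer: -3409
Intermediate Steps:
(490 + V/(-162))*N(-15, -7) = (490 + 486/(-162))*(-7) = (490 + 486*(-1/162))*(-7) = (490 - 3)*(-7) = 487*(-7) = -3409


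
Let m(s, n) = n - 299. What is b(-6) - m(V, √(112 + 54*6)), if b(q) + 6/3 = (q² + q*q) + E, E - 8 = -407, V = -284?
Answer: -30 - 2*√109 ≈ -50.881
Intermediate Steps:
E = -399 (E = 8 - 407 = -399)
b(q) = -401 + 2*q² (b(q) = -2 + ((q² + q*q) - 399) = -2 + ((q² + q²) - 399) = -2 + (2*q² - 399) = -2 + (-399 + 2*q²) = -401 + 2*q²)
m(s, n) = -299 + n
b(-6) - m(V, √(112 + 54*6)) = (-401 + 2*(-6)²) - (-299 + √(112 + 54*6)) = (-401 + 2*36) - (-299 + √(112 + 324)) = (-401 + 72) - (-299 + √436) = -329 - (-299 + 2*√109) = -329 + (299 - 2*√109) = -30 - 2*√109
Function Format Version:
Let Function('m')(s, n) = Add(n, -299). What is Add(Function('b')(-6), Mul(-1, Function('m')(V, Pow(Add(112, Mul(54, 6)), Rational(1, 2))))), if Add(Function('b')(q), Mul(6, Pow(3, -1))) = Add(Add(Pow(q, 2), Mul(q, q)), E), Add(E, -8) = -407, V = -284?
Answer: Add(-30, Mul(-2, Pow(109, Rational(1, 2)))) ≈ -50.881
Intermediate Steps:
E = -399 (E = Add(8, -407) = -399)
Function('b')(q) = Add(-401, Mul(2, Pow(q, 2))) (Function('b')(q) = Add(-2, Add(Add(Pow(q, 2), Mul(q, q)), -399)) = Add(-2, Add(Add(Pow(q, 2), Pow(q, 2)), -399)) = Add(-2, Add(Mul(2, Pow(q, 2)), -399)) = Add(-2, Add(-399, Mul(2, Pow(q, 2)))) = Add(-401, Mul(2, Pow(q, 2))))
Function('m')(s, n) = Add(-299, n)
Add(Function('b')(-6), Mul(-1, Function('m')(V, Pow(Add(112, Mul(54, 6)), Rational(1, 2))))) = Add(Add(-401, Mul(2, Pow(-6, 2))), Mul(-1, Add(-299, Pow(Add(112, Mul(54, 6)), Rational(1, 2))))) = Add(Add(-401, Mul(2, 36)), Mul(-1, Add(-299, Pow(Add(112, 324), Rational(1, 2))))) = Add(Add(-401, 72), Mul(-1, Add(-299, Pow(436, Rational(1, 2))))) = Add(-329, Mul(-1, Add(-299, Mul(2, Pow(109, Rational(1, 2)))))) = Add(-329, Add(299, Mul(-2, Pow(109, Rational(1, 2))))) = Add(-30, Mul(-2, Pow(109, Rational(1, 2))))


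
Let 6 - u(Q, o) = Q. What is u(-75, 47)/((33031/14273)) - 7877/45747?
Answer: 3095795072/88886421 ≈ 34.829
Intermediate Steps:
u(Q, o) = 6 - Q
u(-75, 47)/((33031/14273)) - 7877/45747 = (6 - 1*(-75))/((33031/14273)) - 7877/45747 = (6 + 75)/((33031*(1/14273))) - 7877*1/45747 = 81/(33031/14273) - 7877/45747 = 81*(14273/33031) - 7877/45747 = 1156113/33031 - 7877/45747 = 3095795072/88886421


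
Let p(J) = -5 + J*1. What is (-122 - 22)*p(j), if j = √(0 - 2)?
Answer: 720 - 144*I*√2 ≈ 720.0 - 203.65*I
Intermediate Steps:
j = I*√2 (j = √(-2) = I*√2 ≈ 1.4142*I)
p(J) = -5 + J
(-122 - 22)*p(j) = (-122 - 22)*(-5 + I*√2) = -144*(-5 + I*√2) = 720 - 144*I*√2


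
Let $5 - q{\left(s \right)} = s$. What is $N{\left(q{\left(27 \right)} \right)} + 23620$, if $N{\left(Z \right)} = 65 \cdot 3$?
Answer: $23815$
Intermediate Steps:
$q{\left(s \right)} = 5 - s$
$N{\left(Z \right)} = 195$
$N{\left(q{\left(27 \right)} \right)} + 23620 = 195 + 23620 = 23815$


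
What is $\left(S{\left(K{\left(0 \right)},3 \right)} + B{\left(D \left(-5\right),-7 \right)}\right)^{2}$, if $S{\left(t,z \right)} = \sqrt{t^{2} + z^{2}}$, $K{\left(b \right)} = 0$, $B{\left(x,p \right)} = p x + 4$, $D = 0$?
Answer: $49$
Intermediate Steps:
$B{\left(x,p \right)} = 4 + p x$
$\left(S{\left(K{\left(0 \right)},3 \right)} + B{\left(D \left(-5\right),-7 \right)}\right)^{2} = \left(\sqrt{0^{2} + 3^{2}} + \left(4 - 7 \cdot 0 \left(-5\right)\right)\right)^{2} = \left(\sqrt{0 + 9} + \left(4 - 0\right)\right)^{2} = \left(\sqrt{9} + \left(4 + 0\right)\right)^{2} = \left(3 + 4\right)^{2} = 7^{2} = 49$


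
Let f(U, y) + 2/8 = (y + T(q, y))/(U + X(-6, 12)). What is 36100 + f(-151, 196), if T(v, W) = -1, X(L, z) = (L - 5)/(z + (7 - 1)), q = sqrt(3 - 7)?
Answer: 394050831/10916 ≈ 36098.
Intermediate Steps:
q = 2*I (q = sqrt(-4) = 2*I ≈ 2.0*I)
X(L, z) = (-5 + L)/(6 + z) (X(L, z) = (-5 + L)/(z + 6) = (-5 + L)/(6 + z))
f(U, y) = -1/4 + (-1 + y)/(-11/18 + U) (f(U, y) = -1/4 + (y - 1)/(U + (-5 - 6)/(6 + 12)) = -1/4 + (-1 + y)/(U - 11/18) = -1/4 + (-1 + y)/(-11/18 + U))
36100 + f(-151, 196) = 36100 + (-61 - 18*(-151) + 72*196)/(4*(-11 + 18*(-151))) = 36100 + (-61 + 2718 + 14112)/(4*(-11 - 2718)) = 36100 + (1/4)*16769/(-2729) = 36100 + (1/4)*(-1/2729)*16769 = 36100 - 16769/10916 = 394050831/10916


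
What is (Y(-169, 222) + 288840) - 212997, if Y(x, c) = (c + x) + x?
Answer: 75727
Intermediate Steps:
Y(x, c) = c + 2*x
(Y(-169, 222) + 288840) - 212997 = ((222 + 2*(-169)) + 288840) - 212997 = ((222 - 338) + 288840) - 212997 = (-116 + 288840) - 212997 = 288724 - 212997 = 75727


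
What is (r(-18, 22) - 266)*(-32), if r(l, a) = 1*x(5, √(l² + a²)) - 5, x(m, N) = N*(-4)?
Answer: 8672 + 256*√202 ≈ 12310.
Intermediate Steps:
x(m, N) = -4*N
r(l, a) = -5 - 4*√(a² + l²) (r(l, a) = 1*(-4*√(l² + a²)) - 5 = 1*(-4*√(a² + l²)) - 5 = -4*√(a² + l²) - 5 = -5 - 4*√(a² + l²))
(r(-18, 22) - 266)*(-32) = ((-5 - 4*√(22² + (-18)²)) - 266)*(-32) = ((-5 - 4*√(484 + 324)) - 266)*(-32) = ((-5 - 8*√202) - 266)*(-32) = (-271 - 8*√202)*(-32) = 8672 + 256*√202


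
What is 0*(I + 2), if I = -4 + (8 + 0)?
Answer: 0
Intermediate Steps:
I = 4 (I = -4 + 8 = 4)
0*(I + 2) = 0*(4 + 2) = 0*6 = 0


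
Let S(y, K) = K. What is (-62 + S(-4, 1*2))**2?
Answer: 3600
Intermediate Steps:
(-62 + S(-4, 1*2))**2 = (-62 + 1*2)**2 = (-62 + 2)**2 = (-60)**2 = 3600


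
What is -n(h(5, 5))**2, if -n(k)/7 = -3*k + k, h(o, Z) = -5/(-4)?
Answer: -1225/4 ≈ -306.25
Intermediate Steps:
h(o, Z) = 5/4 (h(o, Z) = -5*(-1/4) = 5/4)
n(k) = 14*k (n(k) = -7*(-3*k + k) = -(-14)*k = 14*k)
-n(h(5, 5))**2 = -(14*(5/4))**2 = -(35/2)**2 = -1*1225/4 = -1225/4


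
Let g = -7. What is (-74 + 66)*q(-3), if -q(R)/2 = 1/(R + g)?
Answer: -8/5 ≈ -1.6000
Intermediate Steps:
q(R) = -2/(-7 + R) (q(R) = -2/(R - 7) = -2/(-7 + R))
(-74 + 66)*q(-3) = (-74 + 66)*(-2/(-7 - 3)) = -(-16)/(-10) = -(-16)*(-1)/10 = -8*⅕ = -8/5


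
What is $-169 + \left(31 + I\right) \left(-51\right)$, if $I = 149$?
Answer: $-9349$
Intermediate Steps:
$-169 + \left(31 + I\right) \left(-51\right) = -169 + \left(31 + 149\right) \left(-51\right) = -169 + 180 \left(-51\right) = -169 - 9180 = -9349$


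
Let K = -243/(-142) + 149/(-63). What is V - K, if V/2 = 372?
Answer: 6661673/8946 ≈ 744.65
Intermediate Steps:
V = 744 (V = 2*372 = 744)
K = -5849/8946 (K = -243*(-1/142) + 149*(-1/63) = 243/142 - 149/63 = -5849/8946 ≈ -0.65381)
V - K = 744 - 1*(-5849/8946) = 744 + 5849/8946 = 6661673/8946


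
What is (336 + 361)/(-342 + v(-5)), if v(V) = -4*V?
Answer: -697/322 ≈ -2.1646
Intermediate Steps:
(336 + 361)/(-342 + v(-5)) = (336 + 361)/(-342 - 4*(-5)) = 697/(-342 + 20) = 697/(-322) = 697*(-1/322) = -697/322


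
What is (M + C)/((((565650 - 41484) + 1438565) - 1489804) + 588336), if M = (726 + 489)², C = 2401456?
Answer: 3877681/1061263 ≈ 3.6538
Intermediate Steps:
M = 1476225 (M = 1215² = 1476225)
(M + C)/((((565650 - 41484) + 1438565) - 1489804) + 588336) = (1476225 + 2401456)/((((565650 - 41484) + 1438565) - 1489804) + 588336) = 3877681/(((524166 + 1438565) - 1489804) + 588336) = 3877681/((1962731 - 1489804) + 588336) = 3877681/(472927 + 588336) = 3877681/1061263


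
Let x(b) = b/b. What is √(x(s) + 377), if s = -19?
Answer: 3*√42 ≈ 19.442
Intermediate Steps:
x(b) = 1
√(x(s) + 377) = √(1 + 377) = √378 = 3*√42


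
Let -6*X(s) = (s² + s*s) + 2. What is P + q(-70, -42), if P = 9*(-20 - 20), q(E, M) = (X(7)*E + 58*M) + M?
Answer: -5014/3 ≈ -1671.3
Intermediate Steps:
X(s) = -⅓ - s²/3 (X(s) = -((s² + s*s) + 2)/6 = -((s² + s²) + 2)/6 = -(2*s² + 2)/6 = -(2 + 2*s²)/6 = -⅓ - s²/3)
q(E, M) = 59*M - 50*E/3 (q(E, M) = ((-⅓ - ⅓*7²)*E + 58*M) + M = ((-⅓ - ⅓*49)*E + 58*M) + M = ((-⅓ - 49/3)*E + 58*M) + M = (-50*E/3 + 58*M) + M = (58*M - 50*E/3) + M = 59*M - 50*E/3)
P = -360 (P = 9*(-40) = -360)
P + q(-70, -42) = -360 + (59*(-42) - 50/3*(-70)) = -360 + (-2478 + 3500/3) = -360 - 3934/3 = -5014/3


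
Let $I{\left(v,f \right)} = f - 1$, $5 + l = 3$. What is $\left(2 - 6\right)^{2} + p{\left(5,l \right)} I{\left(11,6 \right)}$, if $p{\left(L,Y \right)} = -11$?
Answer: $-39$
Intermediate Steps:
$l = -2$ ($l = -5 + 3 = -2$)
$I{\left(v,f \right)} = -1 + f$
$\left(2 - 6\right)^{2} + p{\left(5,l \right)} I{\left(11,6 \right)} = \left(2 - 6\right)^{2} - 11 \left(-1 + 6\right) = \left(-4\right)^{2} - 55 = 16 - 55 = -39$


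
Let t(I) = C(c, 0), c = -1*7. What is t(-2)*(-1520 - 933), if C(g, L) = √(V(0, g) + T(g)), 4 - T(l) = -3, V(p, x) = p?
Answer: -2453*√7 ≈ -6490.0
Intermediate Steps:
T(l) = 7 (T(l) = 4 - 1*(-3) = 4 + 3 = 7)
c = -7
C(g, L) = √7 (C(g, L) = √(0 + 7) = √7)
t(I) = √7
t(-2)*(-1520 - 933) = √7*(-1520 - 933) = √7*(-2453) = -2453*√7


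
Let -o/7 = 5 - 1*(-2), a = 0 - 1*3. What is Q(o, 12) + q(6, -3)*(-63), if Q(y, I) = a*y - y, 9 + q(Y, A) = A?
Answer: 952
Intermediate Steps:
a = -3 (a = 0 - 3 = -3)
q(Y, A) = -9 + A
o = -49 (o = -7*(5 - 1*(-2)) = -7*(5 + 2) = -7*7 = -49)
Q(y, I) = -4*y (Q(y, I) = -3*y - y = -4*y)
Q(o, 12) + q(6, -3)*(-63) = -4*(-49) + (-9 - 3)*(-63) = 196 - 12*(-63) = 196 + 756 = 952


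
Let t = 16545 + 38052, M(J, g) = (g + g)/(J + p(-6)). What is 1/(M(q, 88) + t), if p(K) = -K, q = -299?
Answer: 293/15996745 ≈ 1.8316e-5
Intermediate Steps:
M(J, g) = 2*g/(6 + J) (M(J, g) = (g + g)/(J - 1*(-6)) = (2*g)/(J + 6) = (2*g)/(6 + J) = 2*g/(6 + J))
t = 54597
1/(M(q, 88) + t) = 1/(2*88/(6 - 299) + 54597) = 1/(2*88/(-293) + 54597) = 1/(2*88*(-1/293) + 54597) = 1/(-176/293 + 54597) = 1/(15996745/293) = 293/15996745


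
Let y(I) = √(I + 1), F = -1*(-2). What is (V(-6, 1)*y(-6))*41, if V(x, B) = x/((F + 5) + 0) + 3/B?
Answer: 615*I*√5/7 ≈ 196.45*I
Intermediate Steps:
F = 2
y(I) = √(1 + I)
V(x, B) = 3/B + x/7 (V(x, B) = x/((2 + 5) + 0) + 3/B = x/(7 + 0) + 3/B = x/7 + 3/B = 3/B + x/7)
(V(-6, 1)*y(-6))*41 = ((3/1 + (⅐)*(-6))*√(1 - 6))*41 = ((3*1 - 6/7)*√(-5))*41 = ((3 - 6/7)*(I*√5))*41 = (15*(I*√5)/7)*41 = (15*I*√5/7)*41 = 615*I*√5/7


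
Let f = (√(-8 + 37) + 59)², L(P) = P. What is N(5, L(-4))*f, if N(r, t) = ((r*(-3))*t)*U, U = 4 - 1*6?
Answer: -421200 - 14160*√29 ≈ -4.9745e+5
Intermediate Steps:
f = (59 + √29)² (f = (√29 + 59)² = (59 + √29)² ≈ 4145.5)
U = -2 (U = 4 - 6 = -2)
N(r, t) = 6*r*t (N(r, t) = ((r*(-3))*t)*(-2) = ((-3*r)*t)*(-2) = -3*r*t*(-2) = 6*r*t)
N(5, L(-4))*f = (6*5*(-4))*(59 + √29)² = -120*(59 + √29)²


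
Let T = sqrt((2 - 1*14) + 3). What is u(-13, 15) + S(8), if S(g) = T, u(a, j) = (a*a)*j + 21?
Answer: 2556 + 3*I ≈ 2556.0 + 3.0*I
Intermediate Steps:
T = 3*I (T = sqrt((2 - 14) + 3) = sqrt(-12 + 3) = sqrt(-9) = 3*I ≈ 3.0*I)
u(a, j) = 21 + j*a**2 (u(a, j) = a**2*j + 21 = j*a**2 + 21 = 21 + j*a**2)
S(g) = 3*I
u(-13, 15) + S(8) = (21 + 15*(-13)**2) + 3*I = (21 + 15*169) + 3*I = (21 + 2535) + 3*I = 2556 + 3*I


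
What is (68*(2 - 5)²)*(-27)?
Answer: -16524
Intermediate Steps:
(68*(2 - 5)²)*(-27) = (68*(-3)²)*(-27) = (68*9)*(-27) = 612*(-27) = -16524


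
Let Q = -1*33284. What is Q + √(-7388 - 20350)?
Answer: -33284 + 3*I*√3082 ≈ -33284.0 + 166.55*I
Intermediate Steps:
Q = -33284
Q + √(-7388 - 20350) = -33284 + √(-7388 - 20350) = -33284 + √(-27738) = -33284 + 3*I*√3082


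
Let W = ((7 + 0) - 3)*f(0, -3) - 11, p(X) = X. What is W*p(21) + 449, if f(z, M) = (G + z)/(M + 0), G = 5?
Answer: 78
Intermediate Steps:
f(z, M) = (5 + z)/M (f(z, M) = (5 + z)/(M + 0) = (5 + z)/M)
W = -53/3 (W = ((7 + 0) - 3)*((5 + 0)/(-3)) - 11 = (7 - 3)*(-⅓*5) - 11 = 4*(-5/3) - 11 = -20/3 - 11 = -53/3 ≈ -17.667)
W*p(21) + 449 = -53/3*21 + 449 = -371 + 449 = 78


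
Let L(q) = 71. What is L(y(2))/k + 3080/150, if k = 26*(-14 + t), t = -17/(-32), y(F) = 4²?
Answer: 1708684/84045 ≈ 20.331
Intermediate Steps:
y(F) = 16
t = 17/32 (t = -17*(-1/32) = 17/32 ≈ 0.53125)
k = -5603/16 (k = 26*(-14 + 17/32) = 26*(-431/32) = -5603/16 ≈ -350.19)
L(y(2))/k + 3080/150 = 71/(-5603/16) + 3080/150 = 71*(-16/5603) + 3080*(1/150) = -1136/5603 + 308/15 = 1708684/84045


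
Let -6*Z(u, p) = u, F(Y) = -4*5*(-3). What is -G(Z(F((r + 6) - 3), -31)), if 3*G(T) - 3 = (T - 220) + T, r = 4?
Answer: 79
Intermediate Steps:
F(Y) = 60 (F(Y) = -20*(-3) = 60)
Z(u, p) = -u/6
G(T) = -217/3 + 2*T/3 (G(T) = 1 + ((T - 220) + T)/3 = 1 + ((-220 + T) + T)/3 = 1 + (-220 + 2*T)/3 = 1 + (-220/3 + 2*T/3) = -217/3 + 2*T/3)
-G(Z(F((r + 6) - 3), -31)) = -(-217/3 + 2*(-⅙*60)/3) = -(-217/3 + (⅔)*(-10)) = -(-217/3 - 20/3) = -1*(-79) = 79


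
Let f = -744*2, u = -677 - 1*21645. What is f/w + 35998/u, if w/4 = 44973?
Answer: -271206973/167314551 ≈ -1.6209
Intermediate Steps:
u = -22322 (u = -677 - 21645 = -22322)
w = 179892 (w = 4*44973 = 179892)
f = -1488
f/w + 35998/u = -1488/179892 + 35998/(-22322) = -1488*1/179892 + 35998*(-1/22322) = -124/14991 - 17999/11161 = -271206973/167314551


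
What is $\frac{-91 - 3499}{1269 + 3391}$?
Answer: $- \frac{359}{466} \approx -0.77039$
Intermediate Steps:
$\frac{-91 - 3499}{1269 + 3391} = - \frac{3590}{4660} = \left(-3590\right) \frac{1}{4660} = - \frac{359}{466}$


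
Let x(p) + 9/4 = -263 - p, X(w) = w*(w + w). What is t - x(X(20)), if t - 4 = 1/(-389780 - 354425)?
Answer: 3182964781/2976820 ≈ 1069.3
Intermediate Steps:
X(w) = 2*w**2 (X(w) = w*(2*w) = 2*w**2)
x(p) = -1061/4 - p (x(p) = -9/4 + (-263 - p) = -1061/4 - p)
t = 2976819/744205 (t = 4 + 1/(-389780 - 354425) = 4 + 1/(-744205) = 4 - 1/744205 = 2976819/744205 ≈ 4.0000)
t - x(X(20)) = 2976819/744205 - (-1061/4 - 2*20**2) = 2976819/744205 - (-1061/4 - 2*400) = 2976819/744205 - (-1061/4 - 1*800) = 2976819/744205 - (-1061/4 - 800) = 2976819/744205 - 1*(-4261/4) = 2976819/744205 + 4261/4 = 3182964781/2976820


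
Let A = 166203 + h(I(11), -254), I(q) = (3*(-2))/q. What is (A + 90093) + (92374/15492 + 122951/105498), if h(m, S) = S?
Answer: 17436679078159/68098959 ≈ 2.5605e+5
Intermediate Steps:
I(q) = -6/q
A = 165949 (A = 166203 - 254 = 165949)
(A + 90093) + (92374/15492 + 122951/105498) = (165949 + 90093) + (92374/15492 + 122951/105498) = 256042 + (92374*(1/15492) + 122951*(1/105498)) = 256042 + (46187/7746 + 122951/105498) = 256042 + 485417881/68098959 = 17436679078159/68098959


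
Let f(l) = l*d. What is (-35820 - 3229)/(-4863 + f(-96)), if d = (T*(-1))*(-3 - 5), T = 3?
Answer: 39049/7167 ≈ 5.4484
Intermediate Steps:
d = 24 (d = (3*(-1))*(-3 - 5) = -3*(-8) = 24)
f(l) = 24*l (f(l) = l*24 = 24*l)
(-35820 - 3229)/(-4863 + f(-96)) = (-35820 - 3229)/(-4863 + 24*(-96)) = -39049/(-4863 - 2304) = -39049/(-7167) = -39049*(-1/7167) = 39049/7167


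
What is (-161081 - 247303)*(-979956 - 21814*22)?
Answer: 596185099776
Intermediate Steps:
(-161081 - 247303)*(-979956 - 21814*22) = -408384*(-979956 - 479908) = -408384*(-1459864) = 596185099776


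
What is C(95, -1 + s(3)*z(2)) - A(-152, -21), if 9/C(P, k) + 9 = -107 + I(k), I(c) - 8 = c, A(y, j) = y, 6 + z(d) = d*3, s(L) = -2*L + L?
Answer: 16559/109 ≈ 151.92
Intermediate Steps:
s(L) = -L
z(d) = -6 + 3*d (z(d) = -6 + d*3 = -6 + 3*d)
I(c) = 8 + c
C(P, k) = 9/(-108 + k) (C(P, k) = 9/(-9 + (-107 + (8 + k))) = 9/(-9 + (-99 + k)) = 9/(-108 + k))
C(95, -1 + s(3)*z(2)) - A(-152, -21) = 9/(-108 + (-1 + (-1*3)*(-6 + 3*2))) - 1*(-152) = 9/(-108 + (-1 - 3*(-6 + 6))) + 152 = 9/(-108 + (-1 - 3*0)) + 152 = 9/(-108 + (-1 + 0)) + 152 = 9/(-108 - 1) + 152 = 9/(-109) + 152 = 9*(-1/109) + 152 = -9/109 + 152 = 16559/109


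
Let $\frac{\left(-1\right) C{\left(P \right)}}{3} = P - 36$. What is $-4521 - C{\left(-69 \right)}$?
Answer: $-4836$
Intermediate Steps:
$C{\left(P \right)} = 108 - 3 P$ ($C{\left(P \right)} = - 3 \left(P - 36\right) = - 3 \left(-36 + P\right) = 108 - 3 P$)
$-4521 - C{\left(-69 \right)} = -4521 - \left(108 - -207\right) = -4521 - \left(108 + 207\right) = -4521 - 315 = -4836$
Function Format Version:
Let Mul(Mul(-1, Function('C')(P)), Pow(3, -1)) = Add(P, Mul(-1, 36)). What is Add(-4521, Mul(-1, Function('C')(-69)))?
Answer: -4836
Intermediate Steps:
Function('C')(P) = Add(108, Mul(-3, P)) (Function('C')(P) = Mul(-3, Add(P, Mul(-1, 36))) = Mul(-3, Add(P, -36)) = Mul(-3, Add(-36, P)) = Add(108, Mul(-3, P)))
Add(-4521, Mul(-1, Function('C')(-69))) = Add(-4521, Mul(-1, Add(108, Mul(-3, -69)))) = Add(-4521, Mul(-1, Add(108, 207))) = Add(-4521, Mul(-1, 315)) = Add(-4521, -315) = -4836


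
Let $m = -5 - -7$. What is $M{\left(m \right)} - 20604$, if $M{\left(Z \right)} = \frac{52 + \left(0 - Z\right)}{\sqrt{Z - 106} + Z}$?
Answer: $\frac{- 20604 \sqrt{26} + 20579 i}{\sqrt{26} - i} \approx -20603.0 - 4.7213 i$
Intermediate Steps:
$m = 2$ ($m = -5 + 7 = 2$)
$M{\left(Z \right)} = \frac{52 - Z}{Z + \sqrt{-106 + Z}}$ ($M{\left(Z \right)} = \frac{52 - Z}{\sqrt{-106 + Z} + Z} = \frac{52 - Z}{Z + \sqrt{-106 + Z}}$)
$M{\left(m \right)} - 20604 = \frac{52 - 2}{2 + \sqrt{-106 + 2}} - 20604 = \frac{52 - 2}{2 + \sqrt{-104}} - 20604 = \frac{1}{2 + 2 i \sqrt{26}} \cdot 50 - 20604 = \frac{50}{2 + 2 i \sqrt{26}} - 20604 = -20604 + \frac{50}{2 + 2 i \sqrt{26}}$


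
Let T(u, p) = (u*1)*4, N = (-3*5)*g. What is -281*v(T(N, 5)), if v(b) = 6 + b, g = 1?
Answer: 15174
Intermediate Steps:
N = -15 (N = -3*5*1 = -15*1 = -15)
T(u, p) = 4*u (T(u, p) = u*4 = 4*u)
-281*v(T(N, 5)) = -281*(6 + 4*(-15)) = -281*(6 - 60) = -281*(-54) = 15174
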